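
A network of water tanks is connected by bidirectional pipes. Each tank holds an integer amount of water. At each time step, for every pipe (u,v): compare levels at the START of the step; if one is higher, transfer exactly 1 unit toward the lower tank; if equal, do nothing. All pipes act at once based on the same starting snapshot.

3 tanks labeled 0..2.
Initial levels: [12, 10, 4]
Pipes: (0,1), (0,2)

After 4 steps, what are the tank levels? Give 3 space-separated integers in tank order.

Answer: 9 9 8

Derivation:
Step 1: flows [0->1,0->2] -> levels [10 11 5]
Step 2: flows [1->0,0->2] -> levels [10 10 6]
Step 3: flows [0=1,0->2] -> levels [9 10 7]
Step 4: flows [1->0,0->2] -> levels [9 9 8]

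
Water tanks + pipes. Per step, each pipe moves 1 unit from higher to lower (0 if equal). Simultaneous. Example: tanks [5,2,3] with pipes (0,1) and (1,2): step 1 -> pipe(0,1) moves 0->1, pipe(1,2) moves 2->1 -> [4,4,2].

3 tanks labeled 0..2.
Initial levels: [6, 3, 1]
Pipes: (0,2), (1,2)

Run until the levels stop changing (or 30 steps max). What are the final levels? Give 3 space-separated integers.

Step 1: flows [0->2,1->2] -> levels [5 2 3]
Step 2: flows [0->2,2->1] -> levels [4 3 3]
Step 3: flows [0->2,1=2] -> levels [3 3 4]
Step 4: flows [2->0,2->1] -> levels [4 4 2]
Step 5: flows [0->2,1->2] -> levels [3 3 4]
  -> period-2 cycle: step 5 state = step 3 state; never stabilizes
  -> state at step 30: (30-3) mod 2 = 1, same as step 4 -> [4 4 2]

Answer: 4 4 2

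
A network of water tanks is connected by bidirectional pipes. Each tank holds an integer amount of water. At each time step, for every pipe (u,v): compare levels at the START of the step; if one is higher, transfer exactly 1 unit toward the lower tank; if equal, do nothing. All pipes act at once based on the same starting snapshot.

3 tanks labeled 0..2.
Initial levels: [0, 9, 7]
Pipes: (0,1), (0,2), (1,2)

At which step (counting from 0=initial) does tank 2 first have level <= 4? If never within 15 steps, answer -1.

Step 1: flows [1->0,2->0,1->2] -> levels [2 7 7]
Step 2: flows [1->0,2->0,1=2] -> levels [4 6 6]
Step 3: flows [1->0,2->0,1=2] -> levels [6 5 5]
Step 4: flows [0->1,0->2,1=2] -> levels [4 6 6]
  -> period-2 cycle (repeats step 2); tank 2 never drops to <=4
Tank 2 never reaches <=4 within 15 steps

Answer: -1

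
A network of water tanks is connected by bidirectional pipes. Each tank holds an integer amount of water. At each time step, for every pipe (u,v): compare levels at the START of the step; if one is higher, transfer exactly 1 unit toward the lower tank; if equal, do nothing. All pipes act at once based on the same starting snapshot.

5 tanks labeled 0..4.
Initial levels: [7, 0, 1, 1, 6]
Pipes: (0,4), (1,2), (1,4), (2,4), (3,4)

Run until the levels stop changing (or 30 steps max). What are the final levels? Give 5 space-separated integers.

Step 1: flows [0->4,2->1,4->1,4->2,4->3] -> levels [6 2 1 2 4]
Step 2: flows [0->4,1->2,4->1,4->2,4->3] -> levels [5 2 3 3 2]
Step 3: flows [0->4,2->1,1=4,2->4,3->4] -> levels [4 3 1 2 5]
Step 4: flows [4->0,1->2,4->1,4->2,4->3] -> levels [5 3 3 3 1]
Step 5: flows [0->4,1=2,1->4,2->4,3->4] -> levels [4 2 2 2 5]
Step 6: flows [4->0,1=2,4->1,4->2,4->3] -> levels [5 3 3 3 1]
  -> period-2 cycle: step 6 state = step 4 state; never stabilizes
  -> state at step 30: (30-4) mod 2 = 0, same as step 4 -> [5 3 3 3 1]

Answer: 5 3 3 3 1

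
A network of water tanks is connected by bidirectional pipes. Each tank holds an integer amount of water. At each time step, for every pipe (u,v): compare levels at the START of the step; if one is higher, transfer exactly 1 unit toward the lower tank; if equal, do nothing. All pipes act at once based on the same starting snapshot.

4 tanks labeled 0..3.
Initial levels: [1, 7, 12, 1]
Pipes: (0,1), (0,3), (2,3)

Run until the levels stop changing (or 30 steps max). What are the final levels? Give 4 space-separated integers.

Step 1: flows [1->0,0=3,2->3] -> levels [2 6 11 2]
Step 2: flows [1->0,0=3,2->3] -> levels [3 5 10 3]
Step 3: flows [1->0,0=3,2->3] -> levels [4 4 9 4]
Step 4: flows [0=1,0=3,2->3] -> levels [4 4 8 5]
Step 5: flows [0=1,3->0,2->3] -> levels [5 4 7 5]
Step 6: flows [0->1,0=3,2->3] -> levels [4 5 6 6]
Step 7: flows [1->0,3->0,2=3] -> levels [6 4 6 5]
Step 8: flows [0->1,0->3,2->3] -> levels [4 5 5 7]
Step 9: flows [1->0,3->0,3->2] -> levels [6 4 6 5]
  -> period-2 cycle: step 9 state = step 7 state; never stabilizes
  -> state at step 30: (30-7) mod 2 = 1, same as step 8 -> [4 5 5 7]

Answer: 4 5 5 7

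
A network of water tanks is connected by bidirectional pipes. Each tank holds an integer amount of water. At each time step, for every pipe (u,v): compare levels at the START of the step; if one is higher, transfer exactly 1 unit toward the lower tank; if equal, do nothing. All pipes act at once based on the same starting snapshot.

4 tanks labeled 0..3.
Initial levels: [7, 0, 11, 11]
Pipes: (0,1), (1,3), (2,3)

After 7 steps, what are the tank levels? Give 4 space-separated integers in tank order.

Answer: 7 7 8 7

Derivation:
Step 1: flows [0->1,3->1,2=3] -> levels [6 2 11 10]
Step 2: flows [0->1,3->1,2->3] -> levels [5 4 10 10]
Step 3: flows [0->1,3->1,2=3] -> levels [4 6 10 9]
Step 4: flows [1->0,3->1,2->3] -> levels [5 6 9 9]
Step 5: flows [1->0,3->1,2=3] -> levels [6 6 9 8]
Step 6: flows [0=1,3->1,2->3] -> levels [6 7 8 8]
Step 7: flows [1->0,3->1,2=3] -> levels [7 7 8 7]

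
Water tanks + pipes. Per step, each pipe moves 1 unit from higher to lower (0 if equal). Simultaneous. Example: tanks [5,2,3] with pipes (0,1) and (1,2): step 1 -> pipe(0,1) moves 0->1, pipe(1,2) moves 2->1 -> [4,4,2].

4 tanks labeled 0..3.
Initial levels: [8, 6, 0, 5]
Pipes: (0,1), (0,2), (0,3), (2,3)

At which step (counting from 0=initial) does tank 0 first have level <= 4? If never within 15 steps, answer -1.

Answer: 3

Derivation:
Step 1: flows [0->1,0->2,0->3,3->2] -> levels [5 7 2 5]
Step 2: flows [1->0,0->2,0=3,3->2] -> levels [5 6 4 4]
Step 3: flows [1->0,0->2,0->3,2=3] -> levels [4 5 5 5]
Tank 0 first reaches <=4 at step 3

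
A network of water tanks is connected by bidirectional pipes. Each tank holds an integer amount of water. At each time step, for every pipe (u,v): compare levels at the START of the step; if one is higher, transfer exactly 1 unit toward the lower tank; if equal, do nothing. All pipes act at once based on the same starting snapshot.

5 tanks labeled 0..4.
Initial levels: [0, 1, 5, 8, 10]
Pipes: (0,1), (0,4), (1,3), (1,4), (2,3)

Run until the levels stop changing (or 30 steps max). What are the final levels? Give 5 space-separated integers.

Step 1: flows [1->0,4->0,3->1,4->1,3->2] -> levels [2 2 6 6 8]
Step 2: flows [0=1,4->0,3->1,4->1,2=3] -> levels [3 4 6 5 6]
Step 3: flows [1->0,4->0,3->1,4->1,2->3] -> levels [5 5 5 5 4]
Step 4: flows [0=1,0->4,1=3,1->4,2=3] -> levels [4 4 5 5 6]
Step 5: flows [0=1,4->0,3->1,4->1,2=3] -> levels [5 6 5 4 4]
Step 6: flows [1->0,0->4,1->3,1->4,2->3] -> levels [5 3 4 6 6]
Step 7: flows [0->1,4->0,3->1,4->1,3->2] -> levels [5 6 5 4 4]
  -> period-2 cycle: step 7 state = step 5 state; never stabilizes
  -> state at step 30: (30-5) mod 2 = 1, same as step 6 -> [5 3 4 6 6]

Answer: 5 3 4 6 6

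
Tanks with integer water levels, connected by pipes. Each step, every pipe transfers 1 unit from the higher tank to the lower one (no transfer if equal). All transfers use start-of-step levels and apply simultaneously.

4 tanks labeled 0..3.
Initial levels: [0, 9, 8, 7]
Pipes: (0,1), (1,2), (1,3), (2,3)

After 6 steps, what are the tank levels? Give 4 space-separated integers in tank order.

Answer: 6 6 7 5

Derivation:
Step 1: flows [1->0,1->2,1->3,2->3] -> levels [1 6 8 9]
Step 2: flows [1->0,2->1,3->1,3->2] -> levels [2 7 8 7]
Step 3: flows [1->0,2->1,1=3,2->3] -> levels [3 7 6 8]
Step 4: flows [1->0,1->2,3->1,3->2] -> levels [4 6 8 6]
Step 5: flows [1->0,2->1,1=3,2->3] -> levels [5 6 6 7]
Step 6: flows [1->0,1=2,3->1,3->2] -> levels [6 6 7 5]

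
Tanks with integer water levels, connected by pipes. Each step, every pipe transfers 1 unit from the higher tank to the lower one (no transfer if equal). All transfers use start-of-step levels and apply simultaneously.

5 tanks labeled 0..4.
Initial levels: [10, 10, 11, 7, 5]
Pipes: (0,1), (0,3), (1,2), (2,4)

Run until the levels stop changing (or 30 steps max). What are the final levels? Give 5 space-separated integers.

Answer: 10 8 9 8 8

Derivation:
Step 1: flows [0=1,0->3,2->1,2->4] -> levels [9 11 9 8 6]
Step 2: flows [1->0,0->3,1->2,2->4] -> levels [9 9 9 9 7]
Step 3: flows [0=1,0=3,1=2,2->4] -> levels [9 9 8 9 8]
Step 4: flows [0=1,0=3,1->2,2=4] -> levels [9 8 9 9 8]
Step 5: flows [0->1,0=3,2->1,2->4] -> levels [8 10 7 9 9]
Step 6: flows [1->0,3->0,1->2,4->2] -> levels [10 8 9 8 8]
Step 7: flows [0->1,0->3,2->1,2->4] -> levels [8 10 7 9 9]
  -> period-2 cycle: step 7 state = step 5 state; never stabilizes
  -> state at step 30: (30-5) mod 2 = 1, same as step 6 -> [10 8 9 8 8]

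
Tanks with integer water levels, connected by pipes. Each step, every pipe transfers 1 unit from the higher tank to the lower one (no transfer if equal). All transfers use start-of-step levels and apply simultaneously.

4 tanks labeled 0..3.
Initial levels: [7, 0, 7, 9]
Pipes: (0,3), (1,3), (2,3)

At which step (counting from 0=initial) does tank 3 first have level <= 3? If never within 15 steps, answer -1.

Step 1: flows [3->0,3->1,3->2] -> levels [8 1 8 6]
Step 2: flows [0->3,3->1,2->3] -> levels [7 2 7 7]
Step 3: flows [0=3,3->1,2=3] -> levels [7 3 7 6]
Step 4: flows [0->3,3->1,2->3] -> levels [6 4 6 7]
Step 5: flows [3->0,3->1,3->2] -> levels [7 5 7 4]
Step 6: flows [0->3,1->3,2->3] -> levels [6 4 6 7]
  -> period-2 cycle (repeats step 4); tank 3 never drops to <=3
Tank 3 never reaches <=3 within 15 steps

Answer: -1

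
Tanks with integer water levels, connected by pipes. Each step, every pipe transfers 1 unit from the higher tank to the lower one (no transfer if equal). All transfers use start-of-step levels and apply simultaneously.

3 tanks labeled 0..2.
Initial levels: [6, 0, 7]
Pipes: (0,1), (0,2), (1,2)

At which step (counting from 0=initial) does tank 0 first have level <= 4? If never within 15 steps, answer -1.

Answer: 2

Derivation:
Step 1: flows [0->1,2->0,2->1] -> levels [6 2 5]
Step 2: flows [0->1,0->2,2->1] -> levels [4 4 5]
Tank 0 first reaches <=4 at step 2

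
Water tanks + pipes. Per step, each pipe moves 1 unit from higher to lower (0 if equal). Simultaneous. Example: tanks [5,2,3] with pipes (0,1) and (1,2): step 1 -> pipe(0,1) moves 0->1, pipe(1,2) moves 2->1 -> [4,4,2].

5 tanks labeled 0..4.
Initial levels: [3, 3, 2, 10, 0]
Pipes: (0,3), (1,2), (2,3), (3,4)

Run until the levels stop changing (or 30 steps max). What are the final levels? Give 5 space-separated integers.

Answer: 4 3 5 2 4

Derivation:
Step 1: flows [3->0,1->2,3->2,3->4] -> levels [4 2 4 7 1]
Step 2: flows [3->0,2->1,3->2,3->4] -> levels [5 3 4 4 2]
Step 3: flows [0->3,2->1,2=3,3->4] -> levels [4 4 3 4 3]
Step 4: flows [0=3,1->2,3->2,3->4] -> levels [4 3 5 2 4]
Step 5: flows [0->3,2->1,2->3,4->3] -> levels [3 4 3 5 3]
Step 6: flows [3->0,1->2,3->2,3->4] -> levels [4 3 5 2 4]
  -> period-2 cycle: step 6 state = step 4 state; never stabilizes
  -> state at step 30: (30-4) mod 2 = 0, same as step 4 -> [4 3 5 2 4]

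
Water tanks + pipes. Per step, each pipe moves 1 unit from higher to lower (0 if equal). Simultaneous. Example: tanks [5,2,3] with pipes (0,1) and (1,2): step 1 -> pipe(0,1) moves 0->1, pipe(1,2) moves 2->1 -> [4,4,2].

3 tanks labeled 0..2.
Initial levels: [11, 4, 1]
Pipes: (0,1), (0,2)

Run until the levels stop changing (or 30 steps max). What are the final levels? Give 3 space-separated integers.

Step 1: flows [0->1,0->2] -> levels [9 5 2]
Step 2: flows [0->1,0->2] -> levels [7 6 3]
Step 3: flows [0->1,0->2] -> levels [5 7 4]
Step 4: flows [1->0,0->2] -> levels [5 6 5]
Step 5: flows [1->0,0=2] -> levels [6 5 5]
Step 6: flows [0->1,0->2] -> levels [4 6 6]
Step 7: flows [1->0,2->0] -> levels [6 5 5]
  -> period-2 cycle: step 7 state = step 5 state; never stabilizes
  -> state at step 30: (30-5) mod 2 = 1, same as step 6 -> [4 6 6]

Answer: 4 6 6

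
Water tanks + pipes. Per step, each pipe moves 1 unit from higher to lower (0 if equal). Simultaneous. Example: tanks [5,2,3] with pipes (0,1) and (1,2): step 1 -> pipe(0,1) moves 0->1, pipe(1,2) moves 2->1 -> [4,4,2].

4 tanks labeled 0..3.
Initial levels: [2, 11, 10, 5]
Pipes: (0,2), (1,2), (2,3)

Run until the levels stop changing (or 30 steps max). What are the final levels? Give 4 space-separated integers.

Answer: 6 7 8 7

Derivation:
Step 1: flows [2->0,1->2,2->3] -> levels [3 10 9 6]
Step 2: flows [2->0,1->2,2->3] -> levels [4 9 8 7]
Step 3: flows [2->0,1->2,2->3] -> levels [5 8 7 8]
Step 4: flows [2->0,1->2,3->2] -> levels [6 7 8 7]
Step 5: flows [2->0,2->1,2->3] -> levels [7 8 5 8]
Step 6: flows [0->2,1->2,3->2] -> levels [6 7 8 7]
  -> period-2 cycle: step 6 state = step 4 state; never stabilizes
  -> state at step 30: (30-4) mod 2 = 0, same as step 4 -> [6 7 8 7]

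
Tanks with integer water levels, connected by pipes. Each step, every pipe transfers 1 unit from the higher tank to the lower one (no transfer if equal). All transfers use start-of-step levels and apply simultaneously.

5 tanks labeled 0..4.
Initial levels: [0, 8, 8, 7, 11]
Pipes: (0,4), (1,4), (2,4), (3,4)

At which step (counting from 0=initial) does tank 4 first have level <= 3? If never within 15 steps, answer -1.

Answer: -1

Derivation:
Step 1: flows [4->0,4->1,4->2,4->3] -> levels [1 9 9 8 7]
Step 2: flows [4->0,1->4,2->4,3->4] -> levels [2 8 8 7 9]
Step 3: flows [4->0,4->1,4->2,4->3] -> levels [3 9 9 8 5]
Step 4: flows [4->0,1->4,2->4,3->4] -> levels [4 8 8 7 7]
Step 5: flows [4->0,1->4,2->4,3=4] -> levels [5 7 7 7 8]
Step 6: flows [4->0,4->1,4->2,4->3] -> levels [6 8 8 8 4]
Step 7: flows [0->4,1->4,2->4,3->4] -> levels [5 7 7 7 8]
  -> period-2 cycle (repeats step 5); tank 4 never drops to <=3
Tank 4 never reaches <=3 within 15 steps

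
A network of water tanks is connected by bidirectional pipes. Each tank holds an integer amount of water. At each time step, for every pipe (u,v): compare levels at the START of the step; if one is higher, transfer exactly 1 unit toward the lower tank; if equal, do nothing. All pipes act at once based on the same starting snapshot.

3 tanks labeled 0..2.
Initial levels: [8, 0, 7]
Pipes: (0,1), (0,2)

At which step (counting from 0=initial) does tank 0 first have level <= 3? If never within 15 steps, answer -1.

Step 1: flows [0->1,0->2] -> levels [6 1 8]
Step 2: flows [0->1,2->0] -> levels [6 2 7]
Step 3: flows [0->1,2->0] -> levels [6 3 6]
Step 4: flows [0->1,0=2] -> levels [5 4 6]
Step 5: flows [0->1,2->0] -> levels [5 5 5]
Step 6: flows [0=1,0=2] -> levels [5 5 5]
  -> stable; tank 0 stays at 5 > 3
Tank 0 never reaches <=3 within 15 steps

Answer: -1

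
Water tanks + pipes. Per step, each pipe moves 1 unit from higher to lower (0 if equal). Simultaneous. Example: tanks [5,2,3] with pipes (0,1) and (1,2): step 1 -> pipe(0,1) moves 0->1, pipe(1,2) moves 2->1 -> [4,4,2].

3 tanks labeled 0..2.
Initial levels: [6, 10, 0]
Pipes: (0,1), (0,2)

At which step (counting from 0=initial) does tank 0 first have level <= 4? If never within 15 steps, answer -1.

Step 1: flows [1->0,0->2] -> levels [6 9 1]
Step 2: flows [1->0,0->2] -> levels [6 8 2]
Step 3: flows [1->0,0->2] -> levels [6 7 3]
Step 4: flows [1->0,0->2] -> levels [6 6 4]
Step 5: flows [0=1,0->2] -> levels [5 6 5]
Step 6: flows [1->0,0=2] -> levels [6 5 5]
Step 7: flows [0->1,0->2] -> levels [4 6 6]
Tank 0 first reaches <=4 at step 7

Answer: 7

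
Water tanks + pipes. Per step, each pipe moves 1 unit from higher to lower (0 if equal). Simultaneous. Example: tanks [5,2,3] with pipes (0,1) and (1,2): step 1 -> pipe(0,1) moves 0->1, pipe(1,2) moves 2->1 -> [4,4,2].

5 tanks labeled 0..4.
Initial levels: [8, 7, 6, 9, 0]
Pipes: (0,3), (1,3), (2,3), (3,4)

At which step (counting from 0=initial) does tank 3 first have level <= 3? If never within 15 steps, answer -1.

Answer: -1

Derivation:
Step 1: flows [3->0,3->1,3->2,3->4] -> levels [9 8 7 5 1]
Step 2: flows [0->3,1->3,2->3,3->4] -> levels [8 7 6 7 2]
Step 3: flows [0->3,1=3,3->2,3->4] -> levels [7 7 7 6 3]
Step 4: flows [0->3,1->3,2->3,3->4] -> levels [6 6 6 8 4]
Step 5: flows [3->0,3->1,3->2,3->4] -> levels [7 7 7 4 5]
Step 6: flows [0->3,1->3,2->3,4->3] -> levels [6 6 6 8 4]
  -> period-2 cycle (repeats step 4); tank 3 never drops to <=3
Tank 3 never reaches <=3 within 15 steps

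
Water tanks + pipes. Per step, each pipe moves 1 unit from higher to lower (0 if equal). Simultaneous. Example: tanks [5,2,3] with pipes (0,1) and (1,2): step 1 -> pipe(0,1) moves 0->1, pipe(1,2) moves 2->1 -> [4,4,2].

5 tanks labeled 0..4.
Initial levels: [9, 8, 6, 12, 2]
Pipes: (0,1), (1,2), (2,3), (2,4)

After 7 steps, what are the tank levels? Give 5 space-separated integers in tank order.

Answer: 7 9 6 8 7

Derivation:
Step 1: flows [0->1,1->2,3->2,2->4] -> levels [8 8 7 11 3]
Step 2: flows [0=1,1->2,3->2,2->4] -> levels [8 7 8 10 4]
Step 3: flows [0->1,2->1,3->2,2->4] -> levels [7 9 7 9 5]
Step 4: flows [1->0,1->2,3->2,2->4] -> levels [8 7 8 8 6]
Step 5: flows [0->1,2->1,2=3,2->4] -> levels [7 9 6 8 7]
Step 6: flows [1->0,1->2,3->2,4->2] -> levels [8 7 9 7 6]
Step 7: flows [0->1,2->1,2->3,2->4] -> levels [7 9 6 8 7]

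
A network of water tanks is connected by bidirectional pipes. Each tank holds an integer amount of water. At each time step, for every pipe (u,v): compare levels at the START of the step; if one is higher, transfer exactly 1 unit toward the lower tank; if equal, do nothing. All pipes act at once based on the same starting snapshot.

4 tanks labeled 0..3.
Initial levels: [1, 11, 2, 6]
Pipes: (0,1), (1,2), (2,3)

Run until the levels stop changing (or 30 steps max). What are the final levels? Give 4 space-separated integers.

Answer: 4 6 4 6

Derivation:
Step 1: flows [1->0,1->2,3->2] -> levels [2 9 4 5]
Step 2: flows [1->0,1->2,3->2] -> levels [3 7 6 4]
Step 3: flows [1->0,1->2,2->3] -> levels [4 5 6 5]
Step 4: flows [1->0,2->1,2->3] -> levels [5 5 4 6]
Step 5: flows [0=1,1->2,3->2] -> levels [5 4 6 5]
Step 6: flows [0->1,2->1,2->3] -> levels [4 6 4 6]
Step 7: flows [1->0,1->2,3->2] -> levels [5 4 6 5]
  -> period-2 cycle: step 7 state = step 5 state; never stabilizes
  -> state at step 30: (30-5) mod 2 = 1, same as step 6 -> [4 6 4 6]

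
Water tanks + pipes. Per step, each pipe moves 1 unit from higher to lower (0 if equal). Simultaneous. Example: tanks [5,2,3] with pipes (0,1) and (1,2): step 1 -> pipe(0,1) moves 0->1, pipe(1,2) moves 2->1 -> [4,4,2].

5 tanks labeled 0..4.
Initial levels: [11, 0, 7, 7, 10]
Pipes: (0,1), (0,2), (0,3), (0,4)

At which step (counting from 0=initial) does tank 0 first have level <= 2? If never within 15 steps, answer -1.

Answer: -1

Derivation:
Step 1: flows [0->1,0->2,0->3,0->4] -> levels [7 1 8 8 11]
Step 2: flows [0->1,2->0,3->0,4->0] -> levels [9 2 7 7 10]
Step 3: flows [0->1,0->2,0->3,4->0] -> levels [7 3 8 8 9]
Step 4: flows [0->1,2->0,3->0,4->0] -> levels [9 4 7 7 8]
Step 5: flows [0->1,0->2,0->3,0->4] -> levels [5 5 8 8 9]
Step 6: flows [0=1,2->0,3->0,4->0] -> levels [8 5 7 7 8]
Step 7: flows [0->1,0->2,0->3,0=4] -> levels [5 6 8 8 8]
Step 8: flows [1->0,2->0,3->0,4->0] -> levels [9 5 7 7 7]
Step 9: flows [0->1,0->2,0->3,0->4] -> levels [5 6 8 8 8]
  -> period-2 cycle (repeats step 7); tank 0 never drops to <=2
Tank 0 never reaches <=2 within 15 steps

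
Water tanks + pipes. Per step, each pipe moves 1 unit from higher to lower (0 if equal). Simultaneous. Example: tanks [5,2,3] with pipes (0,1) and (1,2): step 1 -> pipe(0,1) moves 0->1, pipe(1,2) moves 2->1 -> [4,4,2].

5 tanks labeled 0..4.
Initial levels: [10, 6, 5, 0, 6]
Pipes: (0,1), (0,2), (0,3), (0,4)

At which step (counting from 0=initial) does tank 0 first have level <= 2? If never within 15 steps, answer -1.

Step 1: flows [0->1,0->2,0->3,0->4] -> levels [6 7 6 1 7]
Step 2: flows [1->0,0=2,0->3,4->0] -> levels [7 6 6 2 6]
Step 3: flows [0->1,0->2,0->3,0->4] -> levels [3 7 7 3 7]
Step 4: flows [1->0,2->0,0=3,4->0] -> levels [6 6 6 3 6]
Step 5: flows [0=1,0=2,0->3,0=4] -> levels [5 6 6 4 6]
Step 6: flows [1->0,2->0,0->3,4->0] -> levels [7 5 5 5 5]
Step 7: flows [0->1,0->2,0->3,0->4] -> levels [3 6 6 6 6]
Step 8: flows [1->0,2->0,3->0,4->0] -> levels [7 5 5 5 5]
  -> period-2 cycle (repeats step 6); tank 0 never drops to <=2
Tank 0 never reaches <=2 within 15 steps

Answer: -1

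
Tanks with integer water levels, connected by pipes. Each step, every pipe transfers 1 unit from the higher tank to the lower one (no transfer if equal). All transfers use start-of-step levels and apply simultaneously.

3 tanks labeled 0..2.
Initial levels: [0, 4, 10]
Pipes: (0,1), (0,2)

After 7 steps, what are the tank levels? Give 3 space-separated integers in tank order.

Step 1: flows [1->0,2->0] -> levels [2 3 9]
Step 2: flows [1->0,2->0] -> levels [4 2 8]
Step 3: flows [0->1,2->0] -> levels [4 3 7]
Step 4: flows [0->1,2->0] -> levels [4 4 6]
Step 5: flows [0=1,2->0] -> levels [5 4 5]
Step 6: flows [0->1,0=2] -> levels [4 5 5]
Step 7: flows [1->0,2->0] -> levels [6 4 4]

Answer: 6 4 4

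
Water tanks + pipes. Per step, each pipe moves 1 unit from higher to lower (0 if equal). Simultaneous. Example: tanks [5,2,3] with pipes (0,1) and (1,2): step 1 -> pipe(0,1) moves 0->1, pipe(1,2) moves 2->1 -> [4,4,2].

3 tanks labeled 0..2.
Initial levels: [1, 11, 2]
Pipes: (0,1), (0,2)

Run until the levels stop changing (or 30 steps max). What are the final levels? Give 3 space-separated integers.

Answer: 6 4 4

Derivation:
Step 1: flows [1->0,2->0] -> levels [3 10 1]
Step 2: flows [1->0,0->2] -> levels [3 9 2]
Step 3: flows [1->0,0->2] -> levels [3 8 3]
Step 4: flows [1->0,0=2] -> levels [4 7 3]
Step 5: flows [1->0,0->2] -> levels [4 6 4]
Step 6: flows [1->0,0=2] -> levels [5 5 4]
Step 7: flows [0=1,0->2] -> levels [4 5 5]
Step 8: flows [1->0,2->0] -> levels [6 4 4]
Step 9: flows [0->1,0->2] -> levels [4 5 5]
  -> period-2 cycle: step 9 state = step 7 state; never stabilizes
  -> state at step 30: (30-7) mod 2 = 1, same as step 8 -> [6 4 4]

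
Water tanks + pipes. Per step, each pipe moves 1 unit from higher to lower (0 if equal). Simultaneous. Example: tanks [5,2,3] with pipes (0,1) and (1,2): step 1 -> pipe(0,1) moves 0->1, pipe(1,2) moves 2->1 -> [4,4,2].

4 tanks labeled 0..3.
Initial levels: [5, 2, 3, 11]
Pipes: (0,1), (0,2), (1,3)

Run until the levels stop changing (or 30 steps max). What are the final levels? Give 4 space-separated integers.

Answer: 6 4 5 6

Derivation:
Step 1: flows [0->1,0->2,3->1] -> levels [3 4 4 10]
Step 2: flows [1->0,2->0,3->1] -> levels [5 4 3 9]
Step 3: flows [0->1,0->2,3->1] -> levels [3 6 4 8]
Step 4: flows [1->0,2->0,3->1] -> levels [5 6 3 7]
Step 5: flows [1->0,0->2,3->1] -> levels [5 6 4 6]
Step 6: flows [1->0,0->2,1=3] -> levels [5 5 5 6]
Step 7: flows [0=1,0=2,3->1] -> levels [5 6 5 5]
Step 8: flows [1->0,0=2,1->3] -> levels [6 4 5 6]
Step 9: flows [0->1,0->2,3->1] -> levels [4 6 6 5]
Step 10: flows [1->0,2->0,1->3] -> levels [6 4 5 6]
  -> period-2 cycle: step 10 state = step 8 state; never stabilizes
  -> state at step 30: (30-8) mod 2 = 0, same as step 8 -> [6 4 5 6]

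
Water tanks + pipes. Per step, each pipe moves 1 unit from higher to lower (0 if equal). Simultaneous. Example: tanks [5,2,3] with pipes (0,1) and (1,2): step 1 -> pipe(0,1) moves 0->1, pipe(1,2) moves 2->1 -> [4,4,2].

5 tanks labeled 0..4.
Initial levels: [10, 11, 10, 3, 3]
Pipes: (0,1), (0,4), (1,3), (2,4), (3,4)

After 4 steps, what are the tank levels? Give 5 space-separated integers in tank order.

Answer: 7 8 8 8 6

Derivation:
Step 1: flows [1->0,0->4,1->3,2->4,3=4] -> levels [10 9 9 4 5]
Step 2: flows [0->1,0->4,1->3,2->4,4->3] -> levels [8 9 8 6 6]
Step 3: flows [1->0,0->4,1->3,2->4,3=4] -> levels [8 7 7 7 8]
Step 4: flows [0->1,0=4,1=3,4->2,4->3] -> levels [7 8 8 8 6]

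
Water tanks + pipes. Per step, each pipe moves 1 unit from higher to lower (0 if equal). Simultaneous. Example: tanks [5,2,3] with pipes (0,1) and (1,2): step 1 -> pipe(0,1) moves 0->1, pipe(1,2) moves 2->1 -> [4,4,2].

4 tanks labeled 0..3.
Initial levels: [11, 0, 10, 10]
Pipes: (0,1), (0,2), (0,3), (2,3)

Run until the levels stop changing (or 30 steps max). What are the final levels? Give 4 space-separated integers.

Step 1: flows [0->1,0->2,0->3,2=3] -> levels [8 1 11 11]
Step 2: flows [0->1,2->0,3->0,2=3] -> levels [9 2 10 10]
Step 3: flows [0->1,2->0,3->0,2=3] -> levels [10 3 9 9]
Step 4: flows [0->1,0->2,0->3,2=3] -> levels [7 4 10 10]
Step 5: flows [0->1,2->0,3->0,2=3] -> levels [8 5 9 9]
Step 6: flows [0->1,2->0,3->0,2=3] -> levels [9 6 8 8]
Step 7: flows [0->1,0->2,0->3,2=3] -> levels [6 7 9 9]
Step 8: flows [1->0,2->0,3->0,2=3] -> levels [9 6 8 8]
  -> period-2 cycle: step 8 state = step 6 state; never stabilizes
  -> state at step 30: (30-6) mod 2 = 0, same as step 6 -> [9 6 8 8]

Answer: 9 6 8 8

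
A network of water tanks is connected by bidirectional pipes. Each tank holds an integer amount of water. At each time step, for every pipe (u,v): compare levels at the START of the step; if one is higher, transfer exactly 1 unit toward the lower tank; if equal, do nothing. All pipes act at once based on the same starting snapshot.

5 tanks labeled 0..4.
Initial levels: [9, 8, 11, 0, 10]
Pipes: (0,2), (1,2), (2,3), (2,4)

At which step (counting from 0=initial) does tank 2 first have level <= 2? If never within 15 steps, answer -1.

Step 1: flows [2->0,2->1,2->3,2->4] -> levels [10 9 7 1 11]
Step 2: flows [0->2,1->2,2->3,4->2] -> levels [9 8 9 2 10]
Step 3: flows [0=2,2->1,2->3,4->2] -> levels [9 9 8 3 9]
Step 4: flows [0->2,1->2,2->3,4->2] -> levels [8 8 10 4 8]
Step 5: flows [2->0,2->1,2->3,2->4] -> levels [9 9 6 5 9]
Step 6: flows [0->2,1->2,2->3,4->2] -> levels [8 8 8 6 8]
Step 7: flows [0=2,1=2,2->3,2=4] -> levels [8 8 7 7 8]
Step 8: flows [0->2,1->2,2=3,4->2] -> levels [7 7 10 7 7]
Step 9: flows [2->0,2->1,2->3,2->4] -> levels [8 8 6 8 8]
Step 10: flows [0->2,1->2,3->2,4->2] -> levels [7 7 10 7 7]
  -> period-2 cycle (repeats step 8); tank 2 never drops to <=2
Tank 2 never reaches <=2 within 15 steps

Answer: -1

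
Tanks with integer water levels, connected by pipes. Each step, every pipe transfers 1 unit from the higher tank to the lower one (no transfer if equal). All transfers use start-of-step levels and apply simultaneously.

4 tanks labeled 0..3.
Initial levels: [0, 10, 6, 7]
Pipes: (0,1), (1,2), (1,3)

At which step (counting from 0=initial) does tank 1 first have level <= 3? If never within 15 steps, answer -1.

Answer: -1

Derivation:
Step 1: flows [1->0,1->2,1->3] -> levels [1 7 7 8]
Step 2: flows [1->0,1=2,3->1] -> levels [2 7 7 7]
Step 3: flows [1->0,1=2,1=3] -> levels [3 6 7 7]
Step 4: flows [1->0,2->1,3->1] -> levels [4 7 6 6]
Step 5: flows [1->0,1->2,1->3] -> levels [5 4 7 7]
Step 6: flows [0->1,2->1,3->1] -> levels [4 7 6 6]
  -> period-2 cycle (repeats step 4); tank 1 never drops to <=3
Tank 1 never reaches <=3 within 15 steps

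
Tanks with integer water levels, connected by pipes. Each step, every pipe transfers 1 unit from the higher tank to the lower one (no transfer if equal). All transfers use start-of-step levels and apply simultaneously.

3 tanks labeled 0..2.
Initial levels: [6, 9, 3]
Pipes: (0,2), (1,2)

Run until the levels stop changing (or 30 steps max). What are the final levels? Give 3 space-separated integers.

Answer: 6 6 6

Derivation:
Step 1: flows [0->2,1->2] -> levels [5 8 5]
Step 2: flows [0=2,1->2] -> levels [5 7 6]
Step 3: flows [2->0,1->2] -> levels [6 6 6]
Step 4: flows [0=2,1=2] -> levels [6 6 6]
  -> stable (no change)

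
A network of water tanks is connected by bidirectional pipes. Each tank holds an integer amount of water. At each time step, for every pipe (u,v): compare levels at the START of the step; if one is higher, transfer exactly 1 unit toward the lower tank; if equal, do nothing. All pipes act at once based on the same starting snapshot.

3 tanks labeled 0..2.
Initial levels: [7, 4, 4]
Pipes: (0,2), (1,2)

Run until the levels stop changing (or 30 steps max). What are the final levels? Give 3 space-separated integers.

Answer: 5 5 5

Derivation:
Step 1: flows [0->2,1=2] -> levels [6 4 5]
Step 2: flows [0->2,2->1] -> levels [5 5 5]
Step 3: flows [0=2,1=2] -> levels [5 5 5]
  -> stable (no change)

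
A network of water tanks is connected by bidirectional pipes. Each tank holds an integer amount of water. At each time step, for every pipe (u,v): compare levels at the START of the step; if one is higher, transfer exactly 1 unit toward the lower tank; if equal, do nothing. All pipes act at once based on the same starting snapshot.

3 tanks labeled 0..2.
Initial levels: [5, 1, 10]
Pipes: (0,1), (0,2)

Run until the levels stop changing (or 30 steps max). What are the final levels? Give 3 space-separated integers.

Answer: 4 6 6

Derivation:
Step 1: flows [0->1,2->0] -> levels [5 2 9]
Step 2: flows [0->1,2->0] -> levels [5 3 8]
Step 3: flows [0->1,2->0] -> levels [5 4 7]
Step 4: flows [0->1,2->0] -> levels [5 5 6]
Step 5: flows [0=1,2->0] -> levels [6 5 5]
Step 6: flows [0->1,0->2] -> levels [4 6 6]
Step 7: flows [1->0,2->0] -> levels [6 5 5]
  -> period-2 cycle: step 7 state = step 5 state; never stabilizes
  -> state at step 30: (30-5) mod 2 = 1, same as step 6 -> [4 6 6]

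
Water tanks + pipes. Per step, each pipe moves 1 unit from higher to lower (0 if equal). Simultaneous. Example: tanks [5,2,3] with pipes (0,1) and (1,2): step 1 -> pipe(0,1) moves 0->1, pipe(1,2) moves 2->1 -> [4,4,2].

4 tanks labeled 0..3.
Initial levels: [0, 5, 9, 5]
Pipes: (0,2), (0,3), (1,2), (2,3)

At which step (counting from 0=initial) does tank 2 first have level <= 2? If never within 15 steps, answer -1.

Answer: -1

Derivation:
Step 1: flows [2->0,3->0,2->1,2->3] -> levels [2 6 6 5]
Step 2: flows [2->0,3->0,1=2,2->3] -> levels [4 6 4 5]
Step 3: flows [0=2,3->0,1->2,3->2] -> levels [5 5 6 3]
Step 4: flows [2->0,0->3,2->1,2->3] -> levels [5 6 3 5]
Step 5: flows [0->2,0=3,1->2,3->2] -> levels [4 5 6 4]
Step 6: flows [2->0,0=3,2->1,2->3] -> levels [5 6 3 5]
  -> period-2 cycle (repeats step 4); tank 2 never drops to <=2
Tank 2 never reaches <=2 within 15 steps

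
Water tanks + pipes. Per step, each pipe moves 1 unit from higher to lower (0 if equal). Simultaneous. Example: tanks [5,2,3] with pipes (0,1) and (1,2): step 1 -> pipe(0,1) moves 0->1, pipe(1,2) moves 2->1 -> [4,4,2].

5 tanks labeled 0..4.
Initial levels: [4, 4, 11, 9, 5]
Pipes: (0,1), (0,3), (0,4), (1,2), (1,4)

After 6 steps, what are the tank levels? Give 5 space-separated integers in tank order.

Answer: 7 8 7 6 5

Derivation:
Step 1: flows [0=1,3->0,4->0,2->1,4->1] -> levels [6 6 10 8 3]
Step 2: flows [0=1,3->0,0->4,2->1,1->4] -> levels [6 6 9 7 5]
Step 3: flows [0=1,3->0,0->4,2->1,1->4] -> levels [6 6 8 6 7]
Step 4: flows [0=1,0=3,4->0,2->1,4->1] -> levels [7 8 7 6 5]
Step 5: flows [1->0,0->3,0->4,1->2,1->4] -> levels [6 5 8 7 7]
Step 6: flows [0->1,3->0,4->0,2->1,4->1] -> levels [7 8 7 6 5]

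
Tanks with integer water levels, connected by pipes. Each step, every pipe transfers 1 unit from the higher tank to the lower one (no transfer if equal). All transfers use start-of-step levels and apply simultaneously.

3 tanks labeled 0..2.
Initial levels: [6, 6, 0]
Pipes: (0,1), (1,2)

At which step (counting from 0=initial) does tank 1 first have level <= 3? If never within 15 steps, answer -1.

Answer: -1

Derivation:
Step 1: flows [0=1,1->2] -> levels [6 5 1]
Step 2: flows [0->1,1->2] -> levels [5 5 2]
Step 3: flows [0=1,1->2] -> levels [5 4 3]
Step 4: flows [0->1,1->2] -> levels [4 4 4]
Step 5: flows [0=1,1=2] -> levels [4 4 4]
  -> stable; tank 1 stays at 4 > 3
Tank 1 never reaches <=3 within 15 steps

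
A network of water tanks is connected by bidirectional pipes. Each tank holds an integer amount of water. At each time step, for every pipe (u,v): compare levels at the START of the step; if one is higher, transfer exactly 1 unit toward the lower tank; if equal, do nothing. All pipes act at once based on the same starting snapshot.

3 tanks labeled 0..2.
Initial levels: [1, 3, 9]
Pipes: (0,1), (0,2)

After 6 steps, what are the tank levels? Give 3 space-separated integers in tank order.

Answer: 3 5 5

Derivation:
Step 1: flows [1->0,2->0] -> levels [3 2 8]
Step 2: flows [0->1,2->0] -> levels [3 3 7]
Step 3: flows [0=1,2->0] -> levels [4 3 6]
Step 4: flows [0->1,2->0] -> levels [4 4 5]
Step 5: flows [0=1,2->0] -> levels [5 4 4]
Step 6: flows [0->1,0->2] -> levels [3 5 5]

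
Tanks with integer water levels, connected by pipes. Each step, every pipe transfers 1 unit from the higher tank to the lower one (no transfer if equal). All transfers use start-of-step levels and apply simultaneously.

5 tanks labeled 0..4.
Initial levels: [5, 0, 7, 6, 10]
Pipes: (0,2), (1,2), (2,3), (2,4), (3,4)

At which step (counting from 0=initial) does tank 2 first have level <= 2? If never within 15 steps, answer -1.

Step 1: flows [2->0,2->1,2->3,4->2,4->3] -> levels [6 1 5 8 8]
Step 2: flows [0->2,2->1,3->2,4->2,3=4] -> levels [5 2 7 7 7]
Step 3: flows [2->0,2->1,2=3,2=4,3=4] -> levels [6 3 5 7 7]
Step 4: flows [0->2,2->1,3->2,4->2,3=4] -> levels [5 4 7 6 6]
Step 5: flows [2->0,2->1,2->3,2->4,3=4] -> levels [6 5 3 7 7]
Step 6: flows [0->2,1->2,3->2,4->2,3=4] -> levels [5 4 7 6 6]
  -> period-2 cycle (repeats step 4); tank 2 never drops to <=2
Tank 2 never reaches <=2 within 15 steps

Answer: -1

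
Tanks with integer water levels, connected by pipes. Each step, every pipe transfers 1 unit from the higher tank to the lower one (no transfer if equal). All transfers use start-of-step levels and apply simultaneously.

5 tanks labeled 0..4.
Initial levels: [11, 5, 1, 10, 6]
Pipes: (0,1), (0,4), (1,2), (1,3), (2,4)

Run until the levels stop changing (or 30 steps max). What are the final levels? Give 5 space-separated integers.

Step 1: flows [0->1,0->4,1->2,3->1,4->2] -> levels [9 6 3 9 6]
Step 2: flows [0->1,0->4,1->2,3->1,4->2] -> levels [7 7 5 8 6]
Step 3: flows [0=1,0->4,1->2,3->1,4->2] -> levels [6 7 7 7 6]
Step 4: flows [1->0,0=4,1=2,1=3,2->4] -> levels [7 6 6 7 7]
Step 5: flows [0->1,0=4,1=2,3->1,4->2] -> levels [6 8 7 6 6]
Step 6: flows [1->0,0=4,1->2,1->3,2->4] -> levels [7 5 7 7 7]
Step 7: flows [0->1,0=4,2->1,3->1,2=4] -> levels [6 8 6 6 7]
Step 8: flows [1->0,4->0,1->2,1->3,4->2] -> levels [8 5 8 7 5]
Step 9: flows [0->1,0->4,2->1,3->1,2->4] -> levels [6 8 6 6 7]
  -> period-2 cycle: step 9 state = step 7 state; never stabilizes
  -> state at step 30: (30-7) mod 2 = 1, same as step 8 -> [8 5 8 7 5]

Answer: 8 5 8 7 5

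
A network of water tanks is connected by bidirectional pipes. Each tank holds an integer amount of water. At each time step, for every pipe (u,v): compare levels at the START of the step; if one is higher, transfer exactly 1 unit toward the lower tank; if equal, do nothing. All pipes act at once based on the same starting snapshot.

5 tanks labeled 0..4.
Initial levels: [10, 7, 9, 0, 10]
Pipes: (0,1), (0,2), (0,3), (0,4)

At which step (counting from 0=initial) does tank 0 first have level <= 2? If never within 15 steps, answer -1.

Step 1: flows [0->1,0->2,0->3,0=4] -> levels [7 8 10 1 10]
Step 2: flows [1->0,2->0,0->3,4->0] -> levels [9 7 9 2 9]
Step 3: flows [0->1,0=2,0->3,0=4] -> levels [7 8 9 3 9]
Step 4: flows [1->0,2->0,0->3,4->0] -> levels [9 7 8 4 8]
Step 5: flows [0->1,0->2,0->3,0->4] -> levels [5 8 9 5 9]
Step 6: flows [1->0,2->0,0=3,4->0] -> levels [8 7 8 5 8]
Step 7: flows [0->1,0=2,0->3,0=4] -> levels [6 8 8 6 8]
Step 8: flows [1->0,2->0,0=3,4->0] -> levels [9 7 7 6 7]
Step 9: flows [0->1,0->2,0->3,0->4] -> levels [5 8 8 7 8]
Step 10: flows [1->0,2->0,3->0,4->0] -> levels [9 7 7 6 7]
  -> period-2 cycle (repeats step 8); tank 0 never drops to <=2
Tank 0 never reaches <=2 within 15 steps

Answer: -1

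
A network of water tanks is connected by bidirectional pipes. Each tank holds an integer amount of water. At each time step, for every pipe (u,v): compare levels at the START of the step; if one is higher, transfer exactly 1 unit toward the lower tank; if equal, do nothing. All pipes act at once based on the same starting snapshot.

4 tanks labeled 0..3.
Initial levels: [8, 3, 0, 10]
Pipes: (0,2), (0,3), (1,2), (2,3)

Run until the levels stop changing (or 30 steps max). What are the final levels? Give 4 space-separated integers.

Answer: 5 5 6 5

Derivation:
Step 1: flows [0->2,3->0,1->2,3->2] -> levels [8 2 3 8]
Step 2: flows [0->2,0=3,2->1,3->2] -> levels [7 3 4 7]
Step 3: flows [0->2,0=3,2->1,3->2] -> levels [6 4 5 6]
Step 4: flows [0->2,0=3,2->1,3->2] -> levels [5 5 6 5]
Step 5: flows [2->0,0=3,2->1,2->3] -> levels [6 6 3 6]
Step 6: flows [0->2,0=3,1->2,3->2] -> levels [5 5 6 5]
  -> period-2 cycle: step 6 state = step 4 state; never stabilizes
  -> state at step 30: (30-4) mod 2 = 0, same as step 4 -> [5 5 6 5]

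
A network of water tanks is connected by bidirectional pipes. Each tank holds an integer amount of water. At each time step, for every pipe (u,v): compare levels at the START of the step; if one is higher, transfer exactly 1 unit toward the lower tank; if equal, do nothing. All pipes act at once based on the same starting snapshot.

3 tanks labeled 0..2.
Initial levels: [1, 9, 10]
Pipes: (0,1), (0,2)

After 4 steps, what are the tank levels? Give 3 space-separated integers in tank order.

Answer: 6 7 7

Derivation:
Step 1: flows [1->0,2->0] -> levels [3 8 9]
Step 2: flows [1->0,2->0] -> levels [5 7 8]
Step 3: flows [1->0,2->0] -> levels [7 6 7]
Step 4: flows [0->1,0=2] -> levels [6 7 7]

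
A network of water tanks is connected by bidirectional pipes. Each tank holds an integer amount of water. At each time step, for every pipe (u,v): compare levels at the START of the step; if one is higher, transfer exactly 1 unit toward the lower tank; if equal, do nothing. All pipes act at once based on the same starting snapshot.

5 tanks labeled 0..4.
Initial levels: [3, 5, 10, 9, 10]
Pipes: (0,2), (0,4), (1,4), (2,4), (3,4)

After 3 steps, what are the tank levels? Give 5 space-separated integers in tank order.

Step 1: flows [2->0,4->0,4->1,2=4,4->3] -> levels [5 6 9 10 7]
Step 2: flows [2->0,4->0,4->1,2->4,3->4] -> levels [7 7 7 9 7]
Step 3: flows [0=2,0=4,1=4,2=4,3->4] -> levels [7 7 7 8 8]

Answer: 7 7 7 8 8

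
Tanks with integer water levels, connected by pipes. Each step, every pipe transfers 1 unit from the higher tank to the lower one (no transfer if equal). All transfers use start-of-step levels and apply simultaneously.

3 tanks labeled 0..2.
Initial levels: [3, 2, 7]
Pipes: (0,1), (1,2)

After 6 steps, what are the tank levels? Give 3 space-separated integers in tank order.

Answer: 4 4 4

Derivation:
Step 1: flows [0->1,2->1] -> levels [2 4 6]
Step 2: flows [1->0,2->1] -> levels [3 4 5]
Step 3: flows [1->0,2->1] -> levels [4 4 4]
Step 4: flows [0=1,1=2] -> levels [4 4 4]
  -> stable; steps 5..6 unchanged -> [4 4 4]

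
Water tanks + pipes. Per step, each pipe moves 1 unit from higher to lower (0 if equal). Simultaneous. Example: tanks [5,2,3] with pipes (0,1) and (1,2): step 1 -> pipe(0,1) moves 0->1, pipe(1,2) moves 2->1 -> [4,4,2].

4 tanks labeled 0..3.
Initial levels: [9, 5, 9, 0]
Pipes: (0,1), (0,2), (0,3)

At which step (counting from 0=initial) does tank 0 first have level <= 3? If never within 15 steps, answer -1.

Step 1: flows [0->1,0=2,0->3] -> levels [7 6 9 1]
Step 2: flows [0->1,2->0,0->3] -> levels [6 7 8 2]
Step 3: flows [1->0,2->0,0->3] -> levels [7 6 7 3]
Step 4: flows [0->1,0=2,0->3] -> levels [5 7 7 4]
Step 5: flows [1->0,2->0,0->3] -> levels [6 6 6 5]
Step 6: flows [0=1,0=2,0->3] -> levels [5 6 6 6]
Step 7: flows [1->0,2->0,3->0] -> levels [8 5 5 5]
Step 8: flows [0->1,0->2,0->3] -> levels [5 6 6 6]
  -> period-2 cycle (repeats step 6); tank 0 never drops to <=3
Tank 0 never reaches <=3 within 15 steps

Answer: -1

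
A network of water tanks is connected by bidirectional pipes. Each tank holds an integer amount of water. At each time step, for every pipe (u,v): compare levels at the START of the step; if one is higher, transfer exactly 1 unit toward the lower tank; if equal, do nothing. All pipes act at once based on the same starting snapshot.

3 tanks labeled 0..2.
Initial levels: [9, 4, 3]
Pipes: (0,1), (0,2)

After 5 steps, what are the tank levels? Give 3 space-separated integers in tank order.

Step 1: flows [0->1,0->2] -> levels [7 5 4]
Step 2: flows [0->1,0->2] -> levels [5 6 5]
Step 3: flows [1->0,0=2] -> levels [6 5 5]
Step 4: flows [0->1,0->2] -> levels [4 6 6]
Step 5: flows [1->0,2->0] -> levels [6 5 5]

Answer: 6 5 5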